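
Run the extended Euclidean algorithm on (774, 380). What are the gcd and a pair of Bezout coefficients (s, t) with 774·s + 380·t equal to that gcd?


Euclidean algorithm on (774, 380) — divide until remainder is 0:
  774 = 2 · 380 + 14
  380 = 27 · 14 + 2
  14 = 7 · 2 + 0
gcd(774, 380) = 2.
Track Bezout coefficients alongside the remainders: start with r₀ = 774 = a·1 + b·0 (s = 1, t = 0) and r₁ = 380 = a·0 + b·1 (s = 0, t = 1); each new remainder r_{k+1} = r_{k-1} − q_k·r_k inherits s_{k+1} = s_{k-1} − q_k·s_k, t_{k+1} = t_{k-1} − q_k·t_k, so r_k = a·s_k + b·t_k at every step:
  q = 2: r = 14, s = 1 − 2·0 = 1, t = 0 − 2·1 = -2  (check: 774·1 + 380·(-2) = 14)
  q = 27: r = 2, s = 0 − 27·1 = -27, t = 1 − 27·(-2) = 55  (check: 774·(-27) + 380·55 = 2)
The row with r = 2 (the gcd) gives the Bezout coefficients s = -27, t = 55.
Result: 774 · (-27) + 380 · (55) = 2.

gcd(774, 380) = 2; s = -27, t = 55 (check: 774·(-27) + 380·55 = 2).


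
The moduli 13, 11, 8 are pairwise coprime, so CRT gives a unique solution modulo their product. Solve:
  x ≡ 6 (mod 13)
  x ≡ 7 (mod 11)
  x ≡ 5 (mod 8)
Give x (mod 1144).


Moduli 13, 11, 8 are pairwise coprime; by CRT there is a unique solution modulo M = 13 · 11 · 8 = 1144.
Solve pairwise, accumulating the modulus:
  Start with x ≡ 6 (mod 13).
  Combine with x ≡ 7 (mod 11): since gcd(13, 11) = 1, we get a unique residue mod 143.
    Write x = 6 + 13·t and substitute into x ≡ 7 (mod 11): 13·t ≡ 7 − 6 = 1 (mod 11).
    Reduce coefficients mod 11: 2·t ≡ 1 (mod 11).
    The inverse of 2 mod 11 is 6 (since 2·6 = 12 = 1·11 + 1), so t ≡ 6·1 = 6 ≡ 6 (mod 11).
    Then x = 6 + 13·6 = 84, valid modulo lcm(13, 11) = 143: x ≡ 84 (mod 143).
  Combine with x ≡ 5 (mod 8): since gcd(143, 8) = 1, we get a unique residue mod 1144.
    Write x = 84 + 143·t and substitute into x ≡ 5 (mod 8): 143·t ≡ 5 − 84 = -79 (mod 8).
    Reduce coefficients mod 8: 7·t ≡ 1 (mod 8).
    The inverse of 7 mod 8 is 7 (since 7·7 = 49 = 6·8 + 1), so t ≡ 7·1 = 7 ≡ 7 (mod 8).
    Then x = 84 + 143·7 = 1085, valid modulo lcm(143, 8) = 1144: x ≡ 1085 (mod 1144).
Verify: 1085 mod 13 = 6 ✓, 1085 mod 11 = 7 ✓, 1085 mod 8 = 5 ✓.

x ≡ 1085 (mod 1144).


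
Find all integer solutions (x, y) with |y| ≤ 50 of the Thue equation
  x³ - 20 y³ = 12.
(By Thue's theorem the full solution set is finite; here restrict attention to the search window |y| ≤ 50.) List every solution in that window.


The equation is x³ - 20y³ = 12. For fixed y, x³ = 20·y³ + 12, so a solution requires the RHS to be a perfect cube.
Strategy: iterate y from -50 to 50, compute RHS = 20·y³ + 12, and check whether it is a (positive or negative) perfect cube.
Check small values of y:
  y = 0: RHS = 12 is not a perfect cube.
  y = 1: RHS = 32 is not a perfect cube.
  y = -1: RHS = -8 = (-2)³ ⇒ x = -2 works.
  y = 2: RHS = 172 is not a perfect cube.
  y = -2: RHS = -148 is not a perfect cube.
  y = 3: RHS = 552 is not a perfect cube.
  y = -3: RHS = -528 is not a perfect cube.
Continuing the search up to |y| = 50 finds no further solutions beyond those listed.
Collected solutions: (-2, -1).

Solutions (with |y| ≤ 50): (-2, -1).


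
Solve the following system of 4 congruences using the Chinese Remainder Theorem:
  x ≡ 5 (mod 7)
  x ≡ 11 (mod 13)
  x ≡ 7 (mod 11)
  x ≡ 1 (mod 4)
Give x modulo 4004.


Product of moduli M = 7 · 13 · 11 · 4 = 4004.
Merge one congruence at a time:
  Start: x ≡ 5 (mod 7).
  Combine with x ≡ 11 (mod 13); new modulus lcm = 91.
    Write x = 5 + 7·t and substitute into x ≡ 11 (mod 13): 7·t ≡ 11 − 5 = 6 (mod 13).
    The inverse of 7 mod 13 is 2 (since 7·2 = 14 = 1·13 + 1), so t ≡ 2·6 = 12 ≡ 12 (mod 13).
    Then x = 5 + 7·12 = 89, valid modulo lcm(7, 13) = 91: x ≡ 89 (mod 91).
  Combine with x ≡ 7 (mod 11); new modulus lcm = 1001.
    Write x = 89 + 91·t and substitute into x ≡ 7 (mod 11): 91·t ≡ 7 − 89 = -82 (mod 11).
    Reduce coefficients mod 11: 3·t ≡ 6 (mod 11).
    The inverse of 3 mod 11 is 4 (since 3·4 = 12 = 1·11 + 1), so t ≡ 4·6 = 24 ≡ 2 (mod 11).
    Then x = 89 + 91·2 = 271, valid modulo lcm(91, 11) = 1001: x ≡ 271 (mod 1001).
  Combine with x ≡ 1 (mod 4); new modulus lcm = 4004.
    Write x = 271 + 1001·t and substitute into x ≡ 1 (mod 4): 1001·t ≡ 1 − 271 = -270 (mod 4).
    Reduce coefficients mod 4: 1·t ≡ 2 (mod 4).
    So t ≡ 2 (mod 4).
    Then x = 271 + 1001·2 = 2273, valid modulo lcm(1001, 4) = 4004: x ≡ 2273 (mod 4004).
Verify against each original: 2273 mod 7 = 5, 2273 mod 13 = 11, 2273 mod 11 = 7, 2273 mod 4 = 1.

x ≡ 2273 (mod 4004).


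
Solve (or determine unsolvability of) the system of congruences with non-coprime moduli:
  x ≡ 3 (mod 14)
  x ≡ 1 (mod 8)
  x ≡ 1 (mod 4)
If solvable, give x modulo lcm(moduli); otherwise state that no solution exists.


Moduli 14, 8, 4 are not pairwise coprime, so CRT works modulo lcm(m_i) when all pairwise compatibility conditions hold.
Pairwise compatibility: gcd(m_i, m_j) must divide a_i - a_j for every pair.
Merge one congruence at a time:
  Start: x ≡ 3 (mod 14).
  Combine with x ≡ 1 (mod 8): gcd(14, 8) = 2; 1 - 3 = -2, which IS divisible by 2, so compatible.
    Write x = 3 + 14·t and substitute into x ≡ 1 (mod 8): 14·t ≡ 1 − 3 = -2 (mod 8).
    Divide the congruence (and modulus) by g = 2: 7·t ≡ -1 (mod 4).
    Reduce coefficients mod 4: 3·t ≡ 3 (mod 4).
    The inverse of 3 mod 4 is 3 (since 3·3 = 9 = 2·4 + 1), so t ≡ 3·3 = 9 ≡ 1 (mod 4).
    Then x = 3 + 14·1 = 17, valid modulo lcm(14, 8) = 56: x ≡ 17 (mod 56).
  Combine with x ≡ 1 (mod 4): gcd(56, 4) = 4; 1 - 17 = -16, which IS divisible by 4, so compatible.
    Write x = 17 + 56·t and substitute into x ≡ 1 (mod 4): 56·t ≡ 1 − 17 = -16 (mod 4).
    Divide the congruence (and modulus) by g = 4: 14·t ≡ -4 (mod 1).
    Modulo 1 every t works; take t = 0.
    Then x = 17 + 56·0 = 17, valid modulo lcm(56, 4) = 56: x ≡ 17 (mod 56).
Verify: 17 mod 14 = 3, 17 mod 8 = 1, 17 mod 4 = 1.

x ≡ 17 (mod 56).


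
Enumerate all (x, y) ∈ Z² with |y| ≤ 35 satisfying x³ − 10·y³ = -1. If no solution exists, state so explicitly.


The equation is x³ - 10y³ = -1. For fixed y, x³ = 10·y³ − 1, so a solution requires the RHS to be a perfect cube.
Strategy: iterate y from -35 to 35, compute RHS = 10·y³ − 1, and check whether it is a (positive or negative) perfect cube.
Check small values of y:
  y = 0: RHS = -1 = (-1)³ ⇒ x = -1 works.
  y = 1: RHS = 9 is not a perfect cube.
  y = -1: RHS = -11 is not a perfect cube.
  y = 2: RHS = 79 is not a perfect cube.
  y = -2: RHS = -81 is not a perfect cube.
  y = 3: RHS = 269 is not a perfect cube.
  y = -3: RHS = -271 is not a perfect cube.
Continuing the search up to |y| = 35 finds no further solutions beyond those listed.
Collected solutions: (-1, 0).

Solutions (with |y| ≤ 35): (-1, 0).


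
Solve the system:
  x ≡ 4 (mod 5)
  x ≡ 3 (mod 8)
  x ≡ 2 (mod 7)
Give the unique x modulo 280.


Moduli 5, 8, 7 are pairwise coprime; by CRT there is a unique solution modulo M = 5 · 8 · 7 = 280.
Solve pairwise, accumulating the modulus:
  Start with x ≡ 4 (mod 5).
  Combine with x ≡ 3 (mod 8): since gcd(5, 8) = 1, we get a unique residue mod 40.
    Write x = 4 + 5·t and substitute into x ≡ 3 (mod 8): 5·t ≡ 3 − 4 = -1 (mod 8).
    Reduce coefficients mod 8: 5·t ≡ 7 (mod 8).
    The inverse of 5 mod 8 is 5 (since 5·5 = 25 = 3·8 + 1), so t ≡ 5·7 = 35 ≡ 3 (mod 8).
    Then x = 4 + 5·3 = 19, valid modulo lcm(5, 8) = 40: x ≡ 19 (mod 40).
  Combine with x ≡ 2 (mod 7): since gcd(40, 7) = 1, we get a unique residue mod 280.
    Write x = 19 + 40·t and substitute into x ≡ 2 (mod 7): 40·t ≡ 2 − 19 = -17 (mod 7).
    Reduce coefficients mod 7: 5·t ≡ 4 (mod 7).
    The inverse of 5 mod 7 is 3 (since 5·3 = 15 = 2·7 + 1), so t ≡ 3·4 = 12 ≡ 5 (mod 7).
    Then x = 19 + 40·5 = 219, valid modulo lcm(40, 7) = 280: x ≡ 219 (mod 280).
Verify: 219 mod 5 = 4 ✓, 219 mod 8 = 3 ✓, 219 mod 7 = 2 ✓.

x ≡ 219 (mod 280).


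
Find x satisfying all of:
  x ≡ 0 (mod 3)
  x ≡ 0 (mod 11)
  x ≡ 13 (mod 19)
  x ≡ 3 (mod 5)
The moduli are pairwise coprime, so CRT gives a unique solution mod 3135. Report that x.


Product of moduli M = 3 · 11 · 19 · 5 = 3135.
Merge one congruence at a time:
  Start: x ≡ 0 (mod 3).
  Combine with x ≡ 0 (mod 11); new modulus lcm = 33.
    Write x = 0 + 3·t and substitute into x ≡ 0 (mod 11): 3·t ≡ 0 − 0 = 0 (mod 11).
    The inverse of 3 mod 11 is 4 (since 3·4 = 12 = 1·11 + 1), so t ≡ 4·0 = 0 ≡ 0 (mod 11).
    Then x = 0 + 3·0 = 0, valid modulo lcm(3, 11) = 33: x ≡ 0 (mod 33).
  Combine with x ≡ 13 (mod 19); new modulus lcm = 627.
    Write x = 0 + 33·t and substitute into x ≡ 13 (mod 19): 33·t ≡ 13 − 0 = 13 (mod 19).
    Reduce coefficients mod 19: 14·t ≡ 13 (mod 19).
    The inverse of 14 mod 19 is 15 (since 14·15 = 210 = 11·19 + 1), so t ≡ 15·13 = 195 ≡ 5 (mod 19).
    Then x = 0 + 33·5 = 165, valid modulo lcm(33, 19) = 627: x ≡ 165 (mod 627).
  Combine with x ≡ 3 (mod 5); new modulus lcm = 3135.
    Write x = 165 + 627·t and substitute into x ≡ 3 (mod 5): 627·t ≡ 3 − 165 = -162 (mod 5).
    Reduce coefficients mod 5: 2·t ≡ 3 (mod 5).
    The inverse of 2 mod 5 is 3 (since 2·3 = 6 = 1·5 + 1), so t ≡ 3·3 = 9 ≡ 4 (mod 5).
    Then x = 165 + 627·4 = 2673, valid modulo lcm(627, 5) = 3135: x ≡ 2673 (mod 3135).
Verify against each original: 2673 mod 3 = 0, 2673 mod 11 = 0, 2673 mod 19 = 13, 2673 mod 5 = 3.

x ≡ 2673 (mod 3135).


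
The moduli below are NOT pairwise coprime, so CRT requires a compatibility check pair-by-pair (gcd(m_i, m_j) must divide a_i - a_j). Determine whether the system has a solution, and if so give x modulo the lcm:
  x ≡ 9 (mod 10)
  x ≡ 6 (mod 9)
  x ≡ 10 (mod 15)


Moduli 10, 9, 15 are not pairwise coprime, so CRT works modulo lcm(m_i) when all pairwise compatibility conditions hold.
Pairwise compatibility: gcd(m_i, m_j) must divide a_i - a_j for every pair.
Merge one congruence at a time:
  Start: x ≡ 9 (mod 10).
  Combine with x ≡ 6 (mod 9): gcd(10, 9) = 1; 6 - 9 = -3, which IS divisible by 1, so compatible.
    Write x = 9 + 10·t and substitute into x ≡ 6 (mod 9): 10·t ≡ 6 − 9 = -3 (mod 9).
    Reduce coefficients mod 9: 1·t ≡ 6 (mod 9).
    So t ≡ 6 (mod 9).
    Then x = 9 + 10·6 = 69, valid modulo lcm(10, 9) = 90: x ≡ 69 (mod 90).
  Combine with x ≡ 10 (mod 15): gcd(90, 15) = 15, and 10 - 69 = -59 is NOT divisible by 15.
    ⇒ system is inconsistent (no integer solution).

No solution (the system is inconsistent).


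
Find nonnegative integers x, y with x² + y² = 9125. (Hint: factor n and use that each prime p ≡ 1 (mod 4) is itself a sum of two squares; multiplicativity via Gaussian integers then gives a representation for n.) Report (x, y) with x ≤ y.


Step 1: Factor n = 9125 = 5^3 · 73.
Step 2: Check the mod-4 condition on each prime factor: 5 ≡ 1 (mod 4), exponent 3; 73 ≡ 1 (mod 4), exponent 1.
All primes ≡ 3 (mod 4) appear to even exponent (or don't appear), so by the two-squares theorem n IS expressible as a sum of two squares.
Step 3: Build a representation. Group n = k² · m with k = 5 and m = 5 · 73 = 365 (a product of primes ≡ 1 (mod 4)); a representation of m scales to one of n via (k·x)² + (k·y)² = k²(x² + y²). Each prime p ≡ 1 (mod 4) is itself a sum of two squares; find a² by testing p − a² for a perfect square:
  5: 5 − 1² = 4 = 2² ⇒ 5 = 1² + 2².
  73: 73 − 1² = 72, 73 − 2² = 69, 73 − 3² = 64 = 8² ⇒ 73 = 3² + 8².
  Combine using the Brahmagupta–Fibonacci identity (a² + b²)(c² + d²) = (ac − bd)² + (ad + bc)² = (ac + bd)² + (ad − bc)²:
  5 · 73 = 365: from (1² + 2²)(3² + 8²), take (1·3 − 2·8, 1·8 + 2·3) = (3 − 16, 8 + 6) = (-13, 14); dropping signs (only squares matter) gives (13, 14); check 13² + 14² = 169 + 196 = 365 ✓.
  Scale by k = 5: (5·13, 5·14) = (65, 70).
Step 4: Order so x ≤ y and verify: 65² + 70² = 4225 + 4900 = 9125 = n. ✓

n = 9125 = 65² + 70² (one valid representation with x ≤ y).


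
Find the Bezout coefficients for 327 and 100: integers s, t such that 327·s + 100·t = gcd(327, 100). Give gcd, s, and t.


Euclidean algorithm on (327, 100) — divide until remainder is 0:
  327 = 3 · 100 + 27
  100 = 3 · 27 + 19
  27 = 1 · 19 + 8
  19 = 2 · 8 + 3
  8 = 2 · 3 + 2
  3 = 1 · 2 + 1
  2 = 2 · 1 + 0
gcd(327, 100) = 1.
Track Bezout coefficients alongside the remainders: start with r₀ = 327 = a·1 + b·0 (s = 1, t = 0) and r₁ = 100 = a·0 + b·1 (s = 0, t = 1); each new remainder r_{k+1} = r_{k-1} − q_k·r_k inherits s_{k+1} = s_{k-1} − q_k·s_k, t_{k+1} = t_{k-1} − q_k·t_k, so r_k = a·s_k + b·t_k at every step:
  q = 3: r = 27, s = 1 − 3·0 = 1, t = 0 − 3·1 = -3  (check: 327·1 + 100·(-3) = 27)
  q = 3: r = 19, s = 0 − 3·1 = -3, t = 1 − 3·(-3) = 10  (check: 327·(-3) + 100·10 = 19)
  q = 1: r = 8, s = 1 − 1·(-3) = 4, t = -3 − 1·10 = -13  (check: 327·4 + 100·(-13) = 8)
  q = 2: r = 3, s = -3 − 2·4 = -11, t = 10 − 2·(-13) = 36  (check: 327·(-11) + 100·36 = 3)
  q = 2: r = 2, s = 4 − 2·(-11) = 26, t = -13 − 2·36 = -85  (check: 327·26 + 100·(-85) = 2)
  q = 1: r = 1, s = -11 − 1·26 = -37, t = 36 − 1·(-85) = 121  (check: 327·(-37) + 100·121 = 1)
The row with r = 1 (the gcd) gives the Bezout coefficients s = -37, t = 121.
Result: 327 · (-37) + 100 · (121) = 1.

gcd(327, 100) = 1; s = -37, t = 121 (check: 327·(-37) + 100·121 = 1).


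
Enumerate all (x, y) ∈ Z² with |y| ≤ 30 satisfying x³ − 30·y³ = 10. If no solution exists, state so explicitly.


The equation is x³ - 30y³ = 10. For fixed y, x³ = 30·y³ + 10, so a solution requires the RHS to be a perfect cube.
Strategy: iterate y from -30 to 30, compute RHS = 30·y³ + 10, and check whether it is a (positive or negative) perfect cube.
Check small values of y:
  y = 0: RHS = 10 is not a perfect cube.
  y = 1: RHS = 40 is not a perfect cube.
  y = -1: RHS = -20 is not a perfect cube.
  y = 2: RHS = 250 is not a perfect cube.
  y = -2: RHS = -230 is not a perfect cube.
  y = 3: RHS = 820 is not a perfect cube.
  y = -3: RHS = -800 is not a perfect cube.
Continuing the search up to |y| = 30 finds no solutions either.
No (x, y) in the scanned range satisfies the equation.

No integer solutions with |y| ≤ 30.


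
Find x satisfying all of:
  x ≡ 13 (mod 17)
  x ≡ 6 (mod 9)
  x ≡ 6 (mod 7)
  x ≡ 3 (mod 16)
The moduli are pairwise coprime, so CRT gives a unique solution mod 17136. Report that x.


Product of moduli M = 17 · 9 · 7 · 16 = 17136.
Merge one congruence at a time:
  Start: x ≡ 13 (mod 17).
  Combine with x ≡ 6 (mod 9); new modulus lcm = 153.
    Write x = 13 + 17·t and substitute into x ≡ 6 (mod 9): 17·t ≡ 6 − 13 = -7 (mod 9).
    Reduce coefficients mod 9: 8·t ≡ 2 (mod 9).
    The inverse of 8 mod 9 is 8 (since 8·8 = 64 = 7·9 + 1), so t ≡ 8·2 = 16 ≡ 7 (mod 9).
    Then x = 13 + 17·7 = 132, valid modulo lcm(17, 9) = 153: x ≡ 132 (mod 153).
  Combine with x ≡ 6 (mod 7); new modulus lcm = 1071.
    Write x = 132 + 153·t and substitute into x ≡ 6 (mod 7): 153·t ≡ 6 − 132 = -126 (mod 7).
    Reduce coefficients mod 7: 6·t ≡ 0 (mod 7).
    The inverse of 6 mod 7 is 6 (since 6·6 = 36 = 5·7 + 1), so t ≡ 6·0 = 0 ≡ 0 (mod 7).
    Then x = 132 + 153·0 = 132, valid modulo lcm(153, 7) = 1071: x ≡ 132 (mod 1071).
  Combine with x ≡ 3 (mod 16); new modulus lcm = 17136.
    Write x = 132 + 1071·t and substitute into x ≡ 3 (mod 16): 1071·t ≡ 3 − 132 = -129 (mod 16).
    Reduce coefficients mod 16: 15·t ≡ 15 (mod 16).
    The inverse of 15 mod 16 is 15 (since 15·15 = 225 = 14·16 + 1), so t ≡ 15·15 = 225 ≡ 1 (mod 16).
    Then x = 132 + 1071·1 = 1203, valid modulo lcm(1071, 16) = 17136: x ≡ 1203 (mod 17136).
Verify against each original: 1203 mod 17 = 13, 1203 mod 9 = 6, 1203 mod 7 = 6, 1203 mod 16 = 3.

x ≡ 1203 (mod 17136).


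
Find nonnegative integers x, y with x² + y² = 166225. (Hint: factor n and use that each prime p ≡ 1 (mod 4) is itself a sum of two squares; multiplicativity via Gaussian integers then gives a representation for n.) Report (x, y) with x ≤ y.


Step 1: Factor n = 166225 = 5^2 · 61 · 109.
Step 2: Check the mod-4 condition on each prime factor: 5 ≡ 1 (mod 4), exponent 2; 61 ≡ 1 (mod 4), exponent 1; 109 ≡ 1 (mod 4), exponent 1.
All primes ≡ 3 (mod 4) appear to even exponent (or don't appear), so by the two-squares theorem n IS expressible as a sum of two squares.
Step 3: Build a representation. Group n = k² · m with k = 5 and m = 61 · 109 = 6649 (a product of primes ≡ 1 (mod 4)); a representation of m scales to one of n via (k·x)² + (k·y)² = k²(x² + y²). Each prime p ≡ 1 (mod 4) is itself a sum of two squares; find a² by testing p − a² for a perfect square:
  61: 61 − 1² = 60, 61 − 2² = 57, 61 − 3² = 52, 61 − 4² = 45, 61 − 5² = 36 = 6² ⇒ 61 = 5² + 6².
  109: 109 − 1² = 108, 109 − 2² = 105, 109 − 3² = 100 = 10² ⇒ 109 = 3² + 10².
  Combine using the Brahmagupta–Fibonacci identity (a² + b²)(c² + d²) = (ac − bd)² + (ad + bc)² = (ac + bd)² + (ad − bc)²:
  61 · 109 = 6649: from (5² + 6²)(3² + 10²), take (5·3 − 6·10, 5·10 + 6·3) = (15 − 60, 50 + 18) = (-45, 68); dropping signs (only squares matter) gives (45, 68); check 45² + 68² = 2025 + 4624 = 6649 ✓.
  Scale by k = 5: (5·45, 5·68) = (225, 340).
Step 4: Order so x ≤ y and verify: 225² + 340² = 50625 + 115600 = 166225 = n. ✓

n = 166225 = 225² + 340² (one valid representation with x ≤ y).


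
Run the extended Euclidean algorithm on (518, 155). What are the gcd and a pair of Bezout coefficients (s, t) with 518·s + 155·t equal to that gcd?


Euclidean algorithm on (518, 155) — divide until remainder is 0:
  518 = 3 · 155 + 53
  155 = 2 · 53 + 49
  53 = 1 · 49 + 4
  49 = 12 · 4 + 1
  4 = 4 · 1 + 0
gcd(518, 155) = 1.
Track Bezout coefficients alongside the remainders: start with r₀ = 518 = a·1 + b·0 (s = 1, t = 0) and r₁ = 155 = a·0 + b·1 (s = 0, t = 1); each new remainder r_{k+1} = r_{k-1} − q_k·r_k inherits s_{k+1} = s_{k-1} − q_k·s_k, t_{k+1} = t_{k-1} − q_k·t_k, so r_k = a·s_k + b·t_k at every step:
  q = 3: r = 53, s = 1 − 3·0 = 1, t = 0 − 3·1 = -3  (check: 518·1 + 155·(-3) = 53)
  q = 2: r = 49, s = 0 − 2·1 = -2, t = 1 − 2·(-3) = 7  (check: 518·(-2) + 155·7 = 49)
  q = 1: r = 4, s = 1 − 1·(-2) = 3, t = -3 − 1·7 = -10  (check: 518·3 + 155·(-10) = 4)
  q = 12: r = 1, s = -2 − 12·3 = -38, t = 7 − 12·(-10) = 127  (check: 518·(-38) + 155·127 = 1)
The row with r = 1 (the gcd) gives the Bezout coefficients s = -38, t = 127.
Result: 518 · (-38) + 155 · (127) = 1.

gcd(518, 155) = 1; s = -38, t = 127 (check: 518·(-38) + 155·127 = 1).


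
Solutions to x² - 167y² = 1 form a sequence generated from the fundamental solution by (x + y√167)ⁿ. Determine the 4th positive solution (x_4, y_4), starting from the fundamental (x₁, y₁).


Step 1: Find the fundamental solution (x₁, y₁) of x² - 167y² = 1.
  Expand √167 as a continued fraction. a₀ = ⌊√167⌋ = 12; iterate m_{k+1} = d_k·a_k − m_k, d_{k+1} = (167 − m_{k+1}²)/d_k, a_{k+1} = ⌊(a₀ + m_{k+1})/d_{k+1}⌋ (starting m₀ = 0, d₀ = 1), with convergents p_k = a_k·p_{k-1} + p_{k-2}, q_k = a_k·q_{k-1} + q_{k-2} (p₋₁ = 1, q₋₁ = 0):
  k = 0: a₀ = 12; p₀/q₀ = 12/1; p₀² − 167·q₀² = 144 − 167 = -23.
  k = 1: m = 12, d = 23, a = ⌊(12 + 12)/23⌋ = 1; p/q = (1·12 + 1)/(1·1 + 0) = 13/1; p² − 167·q² = 169 − 167 = 2.
  k = 2: m = 11, d = 2, a = ⌊(12 + 11)/2⌋ = 11; p/q = (11·13 + 12)/(11·1 + 1) = 155/12; p² − 167·q² = 24025 − 24048 = -23.
  k = 3: m = 11, d = 23, a = ⌊(12 + 11)/23⌋ = 1; p/q = (1·155 + 13)/(1·12 + 1) = 168/13; p² − 167·q² = 28224 − 28223 = 1.
  The first convergent with p² − 167·q² = 1 gives the fundamental solution (x₁, y₁) = (168, 13).
Step 2: Apply the recurrence (x_{n+1}, y_{n+1}) = (x₁x_n + 167y₁y_n, x₁y_n + y₁x_n) repeatedly.
  From (x_1, y_1) = (168, 13): x_2 = 168·168 + 167·13·13 = 56447; y_2 = 168·13 + 13·168 = 4368.
  From (x_2, y_2) = (56447, 4368): x_3 = 168·56447 + 167·13·4368 = 18966024; y_3 = 168·4368 + 13·56447 = 1467635.
  From (x_3, y_3) = (18966024, 1467635): x_4 = 168·18966024 + 167·13·1467635 = 6372527617; y_4 = 168·1467635 + 13·18966024 = 493120992.
Step 3: Verify x_4² - 167·y_4² = 40609108229427698689 - 40609108229427698688 = 1 (should be 1). ✓

(x_1, y_1) = (168, 13); (x_4, y_4) = (6372527617, 493120992).


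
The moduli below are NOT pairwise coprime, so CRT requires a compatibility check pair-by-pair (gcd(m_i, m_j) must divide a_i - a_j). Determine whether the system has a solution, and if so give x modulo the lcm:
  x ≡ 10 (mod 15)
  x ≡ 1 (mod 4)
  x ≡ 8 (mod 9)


Moduli 15, 4, 9 are not pairwise coprime, so CRT works modulo lcm(m_i) when all pairwise compatibility conditions hold.
Pairwise compatibility: gcd(m_i, m_j) must divide a_i - a_j for every pair.
Merge one congruence at a time:
  Start: x ≡ 10 (mod 15).
  Combine with x ≡ 1 (mod 4): gcd(15, 4) = 1; 1 - 10 = -9, which IS divisible by 1, so compatible.
    Write x = 10 + 15·t and substitute into x ≡ 1 (mod 4): 15·t ≡ 1 − 10 = -9 (mod 4).
    Reduce coefficients mod 4: 3·t ≡ 3 (mod 4).
    The inverse of 3 mod 4 is 3 (since 3·3 = 9 = 2·4 + 1), so t ≡ 3·3 = 9 ≡ 1 (mod 4).
    Then x = 10 + 15·1 = 25, valid modulo lcm(15, 4) = 60: x ≡ 25 (mod 60).
  Combine with x ≡ 8 (mod 9): gcd(60, 9) = 3, and 8 - 25 = -17 is NOT divisible by 3.
    ⇒ system is inconsistent (no integer solution).

No solution (the system is inconsistent).


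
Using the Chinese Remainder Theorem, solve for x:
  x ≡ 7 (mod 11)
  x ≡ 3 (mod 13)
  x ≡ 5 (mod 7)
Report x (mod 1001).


Moduli 11, 13, 7 are pairwise coprime; by CRT there is a unique solution modulo M = 11 · 13 · 7 = 1001.
Solve pairwise, accumulating the modulus:
  Start with x ≡ 7 (mod 11).
  Combine with x ≡ 3 (mod 13): since gcd(11, 13) = 1, we get a unique residue mod 143.
    Write x = 7 + 11·t and substitute into x ≡ 3 (mod 13): 11·t ≡ 3 − 7 = -4 (mod 13).
    Reduce coefficients mod 13: 11·t ≡ 9 (mod 13).
    The inverse of 11 mod 13 is 6 (since 11·6 = 66 = 5·13 + 1), so t ≡ 6·9 = 54 ≡ 2 (mod 13).
    Then x = 7 + 11·2 = 29, valid modulo lcm(11, 13) = 143: x ≡ 29 (mod 143).
  Combine with x ≡ 5 (mod 7): since gcd(143, 7) = 1, we get a unique residue mod 1001.
    Write x = 29 + 143·t and substitute into x ≡ 5 (mod 7): 143·t ≡ 5 − 29 = -24 (mod 7).
    Reduce coefficients mod 7: 3·t ≡ 4 (mod 7).
    The inverse of 3 mod 7 is 5 (since 3·5 = 15 = 2·7 + 1), so t ≡ 5·4 = 20 ≡ 6 (mod 7).
    Then x = 29 + 143·6 = 887, valid modulo lcm(143, 7) = 1001: x ≡ 887 (mod 1001).
Verify: 887 mod 11 = 7 ✓, 887 mod 13 = 3 ✓, 887 mod 7 = 5 ✓.

x ≡ 887 (mod 1001).


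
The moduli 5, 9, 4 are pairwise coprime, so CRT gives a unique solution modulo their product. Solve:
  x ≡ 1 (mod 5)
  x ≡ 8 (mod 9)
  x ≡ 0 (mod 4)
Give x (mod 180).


Moduli 5, 9, 4 are pairwise coprime; by CRT there is a unique solution modulo M = 5 · 9 · 4 = 180.
Solve pairwise, accumulating the modulus:
  Start with x ≡ 1 (mod 5).
  Combine with x ≡ 8 (mod 9): since gcd(5, 9) = 1, we get a unique residue mod 45.
    Write x = 1 + 5·t and substitute into x ≡ 8 (mod 9): 5·t ≡ 8 − 1 = 7 (mod 9).
    The inverse of 5 mod 9 is 2 (since 5·2 = 10 = 1·9 + 1), so t ≡ 2·7 = 14 ≡ 5 (mod 9).
    Then x = 1 + 5·5 = 26, valid modulo lcm(5, 9) = 45: x ≡ 26 (mod 45).
  Combine with x ≡ 0 (mod 4): since gcd(45, 4) = 1, we get a unique residue mod 180.
    Write x = 26 + 45·t and substitute into x ≡ 0 (mod 4): 45·t ≡ 0 − 26 = -26 (mod 4).
    Reduce coefficients mod 4: 1·t ≡ 2 (mod 4).
    So t ≡ 2 (mod 4).
    Then x = 26 + 45·2 = 116, valid modulo lcm(45, 4) = 180: x ≡ 116 (mod 180).
Verify: 116 mod 5 = 1 ✓, 116 mod 9 = 8 ✓, 116 mod 4 = 0 ✓.

x ≡ 116 (mod 180).


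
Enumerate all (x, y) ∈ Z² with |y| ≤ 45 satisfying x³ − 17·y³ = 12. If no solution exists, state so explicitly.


The equation is x³ - 17y³ = 12. For fixed y, x³ = 17·y³ + 12, so a solution requires the RHS to be a perfect cube.
Strategy: iterate y from -45 to 45, compute RHS = 17·y³ + 12, and check whether it is a (positive or negative) perfect cube.
Check small values of y:
  y = 0: RHS = 12 is not a perfect cube.
  y = 1: RHS = 29 is not a perfect cube.
  y = -1: RHS = -5 is not a perfect cube.
  y = 2: RHS = 148 is not a perfect cube.
  y = -2: RHS = -124 is not a perfect cube.
  y = 3: RHS = 471 is not a perfect cube.
  y = -3: RHS = -447 is not a perfect cube.
Continuing the search up to |y| = 45 finds no solutions either.
No (x, y) in the scanned range satisfies the equation.

No integer solutions with |y| ≤ 45.


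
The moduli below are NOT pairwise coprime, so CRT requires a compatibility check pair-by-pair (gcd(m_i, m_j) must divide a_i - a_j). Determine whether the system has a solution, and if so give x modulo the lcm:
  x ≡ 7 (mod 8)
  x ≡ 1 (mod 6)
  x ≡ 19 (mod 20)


Moduli 8, 6, 20 are not pairwise coprime, so CRT works modulo lcm(m_i) when all pairwise compatibility conditions hold.
Pairwise compatibility: gcd(m_i, m_j) must divide a_i - a_j for every pair.
Merge one congruence at a time:
  Start: x ≡ 7 (mod 8).
  Combine with x ≡ 1 (mod 6): gcd(8, 6) = 2; 1 - 7 = -6, which IS divisible by 2, so compatible.
    Write x = 7 + 8·t and substitute into x ≡ 1 (mod 6): 8·t ≡ 1 − 7 = -6 (mod 6).
    Divide the congruence (and modulus) by g = 2: 4·t ≡ -3 (mod 3).
    Reduce coefficients mod 3: 1·t ≡ 0 (mod 3).
    So t ≡ 0 (mod 3).
    Then x = 7 + 8·0 = 7, valid modulo lcm(8, 6) = 24: x ≡ 7 (mod 24).
  Combine with x ≡ 19 (mod 20): gcd(24, 20) = 4; 19 - 7 = 12, which IS divisible by 4, so compatible.
    Write x = 7 + 24·t and substitute into x ≡ 19 (mod 20): 24·t ≡ 19 − 7 = 12 (mod 20).
    Divide the congruence (and modulus) by g = 4: 6·t ≡ 3 (mod 5).
    Reduce coefficients mod 5: 1·t ≡ 3 (mod 5).
    So t ≡ 3 (mod 5).
    Then x = 7 + 24·3 = 79, valid modulo lcm(24, 20) = 120: x ≡ 79 (mod 120).
Verify: 79 mod 8 = 7, 79 mod 6 = 1, 79 mod 20 = 19.

x ≡ 79 (mod 120).


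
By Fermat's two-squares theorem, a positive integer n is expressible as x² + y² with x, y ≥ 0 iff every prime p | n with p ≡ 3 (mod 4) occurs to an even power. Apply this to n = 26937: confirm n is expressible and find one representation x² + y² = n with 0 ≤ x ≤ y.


Step 1: Factor n = 26937 = 3^2 · 41 · 73.
Step 2: Check the mod-4 condition on each prime factor: 3 ≡ 3 (mod 4), exponent 2 (must be even); 41 ≡ 1 (mod 4), exponent 1; 73 ≡ 1 (mod 4), exponent 1.
All primes ≡ 3 (mod 4) appear to even exponent (or don't appear), so by the two-squares theorem n IS expressible as a sum of two squares.
Step 3: Build a representation. Group n = k² · m with k = 3 and m = 41 · 73 = 2993 (a product of primes ≡ 1 (mod 4)); a representation of m scales to one of n via (k·x)² + (k·y)² = k²(x² + y²). Each prime p ≡ 1 (mod 4) is itself a sum of two squares; find a² by testing p − a² for a perfect square:
  41: 41 − 1² = 40, 41 − 2² = 37, 41 − 3² = 32, 41 − 4² = 25 = 5² ⇒ 41 = 4² + 5².
  73: 73 − 1² = 72, 73 − 2² = 69, 73 − 3² = 64 = 8² ⇒ 73 = 3² + 8².
  Combine using the Brahmagupta–Fibonacci identity (a² + b²)(c² + d²) = (ac − bd)² + (ad + bc)² = (ac + bd)² + (ad − bc)²:
  41 · 73 = 2993: from (4² + 5²)(3² + 8²), take (4·3 − 5·8, 4·8 + 5·3) = (12 − 40, 32 + 15) = (-28, 47); dropping signs (only squares matter) gives (28, 47); check 28² + 47² = 784 + 2209 = 2993 ✓.
  Scale by k = 3: (3·28, 3·47) = (84, 141).
Step 4: Order so x ≤ y and verify: 84² + 141² = 7056 + 19881 = 26937 = n. ✓

n = 26937 = 84² + 141² (one valid representation with x ≤ y).


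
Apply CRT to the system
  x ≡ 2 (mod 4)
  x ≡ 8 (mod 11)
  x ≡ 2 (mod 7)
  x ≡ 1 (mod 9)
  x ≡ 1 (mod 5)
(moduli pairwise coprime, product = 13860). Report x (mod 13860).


Product of moduli M = 4 · 11 · 7 · 9 · 5 = 13860.
Merge one congruence at a time:
  Start: x ≡ 2 (mod 4).
  Combine with x ≡ 8 (mod 11); new modulus lcm = 44.
    Write x = 2 + 4·t and substitute into x ≡ 8 (mod 11): 4·t ≡ 8 − 2 = 6 (mod 11).
    The inverse of 4 mod 11 is 3 (since 4·3 = 12 = 1·11 + 1), so t ≡ 3·6 = 18 ≡ 7 (mod 11).
    Then x = 2 + 4·7 = 30, valid modulo lcm(4, 11) = 44: x ≡ 30 (mod 44).
  Combine with x ≡ 2 (mod 7); new modulus lcm = 308.
    Write x = 30 + 44·t and substitute into x ≡ 2 (mod 7): 44·t ≡ 2 − 30 = -28 (mod 7).
    Reduce coefficients mod 7: 2·t ≡ 0 (mod 7).
    The inverse of 2 mod 7 is 4 (since 2·4 = 8 = 1·7 + 1), so t ≡ 4·0 = 0 ≡ 0 (mod 7).
    Then x = 30 + 44·0 = 30, valid modulo lcm(44, 7) = 308: x ≡ 30 (mod 308).
  Combine with x ≡ 1 (mod 9); new modulus lcm = 2772.
    Write x = 30 + 308·t and substitute into x ≡ 1 (mod 9): 308·t ≡ 1 − 30 = -29 (mod 9).
    Reduce coefficients mod 9: 2·t ≡ 7 (mod 9).
    The inverse of 2 mod 9 is 5 (since 2·5 = 10 = 1·9 + 1), so t ≡ 5·7 = 35 ≡ 8 (mod 9).
    Then x = 30 + 308·8 = 2494, valid modulo lcm(308, 9) = 2772: x ≡ 2494 (mod 2772).
  Combine with x ≡ 1 (mod 5); new modulus lcm = 13860.
    Write x = 2494 + 2772·t and substitute into x ≡ 1 (mod 5): 2772·t ≡ 1 − 2494 = -2493 (mod 5).
    Reduce coefficients mod 5: 2·t ≡ 2 (mod 5).
    The inverse of 2 mod 5 is 3 (since 2·3 = 6 = 1·5 + 1), so t ≡ 3·2 = 6 ≡ 1 (mod 5).
    Then x = 2494 + 2772·1 = 5266, valid modulo lcm(2772, 5) = 13860: x ≡ 5266 (mod 13860).
Verify against each original: 5266 mod 4 = 2, 5266 mod 11 = 8, 5266 mod 7 = 2, 5266 mod 9 = 1, 5266 mod 5 = 1.

x ≡ 5266 (mod 13860).


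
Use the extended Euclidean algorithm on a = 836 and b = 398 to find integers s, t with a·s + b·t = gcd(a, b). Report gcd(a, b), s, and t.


Euclidean algorithm on (836, 398) — divide until remainder is 0:
  836 = 2 · 398 + 40
  398 = 9 · 40 + 38
  40 = 1 · 38 + 2
  38 = 19 · 2 + 0
gcd(836, 398) = 2.
Track Bezout coefficients alongside the remainders: start with r₀ = 836 = a·1 + b·0 (s = 1, t = 0) and r₁ = 398 = a·0 + b·1 (s = 0, t = 1); each new remainder r_{k+1} = r_{k-1} − q_k·r_k inherits s_{k+1} = s_{k-1} − q_k·s_k, t_{k+1} = t_{k-1} − q_k·t_k, so r_k = a·s_k + b·t_k at every step:
  q = 2: r = 40, s = 1 − 2·0 = 1, t = 0 − 2·1 = -2  (check: 836·1 + 398·(-2) = 40)
  q = 9: r = 38, s = 0 − 9·1 = -9, t = 1 − 9·(-2) = 19  (check: 836·(-9) + 398·19 = 38)
  q = 1: r = 2, s = 1 − 1·(-9) = 10, t = -2 − 1·19 = -21  (check: 836·10 + 398·(-21) = 2)
The row with r = 2 (the gcd) gives the Bezout coefficients s = 10, t = -21.
Result: 836 · (10) + 398 · (-21) = 2.

gcd(836, 398) = 2; s = 10, t = -21 (check: 836·10 + 398·(-21) = 2).


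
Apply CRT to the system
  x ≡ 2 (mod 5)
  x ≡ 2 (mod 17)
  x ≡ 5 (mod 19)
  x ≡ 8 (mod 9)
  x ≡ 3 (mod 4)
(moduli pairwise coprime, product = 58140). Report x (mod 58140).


Product of moduli M = 5 · 17 · 19 · 9 · 4 = 58140.
Merge one congruence at a time:
  Start: x ≡ 2 (mod 5).
  Combine with x ≡ 2 (mod 17); new modulus lcm = 85.
    Write x = 2 + 5·t and substitute into x ≡ 2 (mod 17): 5·t ≡ 2 − 2 = 0 (mod 17).
    The inverse of 5 mod 17 is 7 (since 5·7 = 35 = 2·17 + 1), so t ≡ 7·0 = 0 ≡ 0 (mod 17).
    Then x = 2 + 5·0 = 2, valid modulo lcm(5, 17) = 85: x ≡ 2 (mod 85).
  Combine with x ≡ 5 (mod 19); new modulus lcm = 1615.
    Write x = 2 + 85·t and substitute into x ≡ 5 (mod 19): 85·t ≡ 5 − 2 = 3 (mod 19).
    Reduce coefficients mod 19: 9·t ≡ 3 (mod 19).
    The inverse of 9 mod 19 is 17 (since 9·17 = 153 = 8·19 + 1), so t ≡ 17·3 = 51 ≡ 13 (mod 19).
    Then x = 2 + 85·13 = 1107, valid modulo lcm(85, 19) = 1615: x ≡ 1107 (mod 1615).
  Combine with x ≡ 8 (mod 9); new modulus lcm = 14535.
    Write x = 1107 + 1615·t and substitute into x ≡ 8 (mod 9): 1615·t ≡ 8 − 1107 = -1099 (mod 9).
    Reduce coefficients mod 9: 4·t ≡ 8 (mod 9).
    The inverse of 4 mod 9 is 7 (since 4·7 = 28 = 3·9 + 1), so t ≡ 7·8 = 56 ≡ 2 (mod 9).
    Then x = 1107 + 1615·2 = 4337, valid modulo lcm(1615, 9) = 14535: x ≡ 4337 (mod 14535).
  Combine with x ≡ 3 (mod 4); new modulus lcm = 58140.
    Write x = 4337 + 14535·t and substitute into x ≡ 3 (mod 4): 14535·t ≡ 3 − 4337 = -4334 (mod 4).
    Reduce coefficients mod 4: 3·t ≡ 2 (mod 4).
    The inverse of 3 mod 4 is 3 (since 3·3 = 9 = 2·4 + 1), so t ≡ 3·2 = 6 ≡ 2 (mod 4).
    Then x = 4337 + 14535·2 = 33407, valid modulo lcm(14535, 4) = 58140: x ≡ 33407 (mod 58140).
Verify against each original: 33407 mod 5 = 2, 33407 mod 17 = 2, 33407 mod 19 = 5, 33407 mod 9 = 8, 33407 mod 4 = 3.

x ≡ 33407 (mod 58140).


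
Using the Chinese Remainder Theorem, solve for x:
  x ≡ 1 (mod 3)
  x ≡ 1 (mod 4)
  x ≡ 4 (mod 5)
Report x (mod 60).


Moduli 3, 4, 5 are pairwise coprime; by CRT there is a unique solution modulo M = 3 · 4 · 5 = 60.
Solve pairwise, accumulating the modulus:
  Start with x ≡ 1 (mod 3).
  Combine with x ≡ 1 (mod 4): since gcd(3, 4) = 1, we get a unique residue mod 12.
    Write x = 1 + 3·t and substitute into x ≡ 1 (mod 4): 3·t ≡ 1 − 1 = 0 (mod 4).
    The inverse of 3 mod 4 is 3 (since 3·3 = 9 = 2·4 + 1), so t ≡ 3·0 = 0 ≡ 0 (mod 4).
    Then x = 1 + 3·0 = 1, valid modulo lcm(3, 4) = 12: x ≡ 1 (mod 12).
  Combine with x ≡ 4 (mod 5): since gcd(12, 5) = 1, we get a unique residue mod 60.
    Write x = 1 + 12·t and substitute into x ≡ 4 (mod 5): 12·t ≡ 4 − 1 = 3 (mod 5).
    Reduce coefficients mod 5: 2·t ≡ 3 (mod 5).
    The inverse of 2 mod 5 is 3 (since 2·3 = 6 = 1·5 + 1), so t ≡ 3·3 = 9 ≡ 4 (mod 5).
    Then x = 1 + 12·4 = 49, valid modulo lcm(12, 5) = 60: x ≡ 49 (mod 60).
Verify: 49 mod 3 = 1 ✓, 49 mod 4 = 1 ✓, 49 mod 5 = 4 ✓.

x ≡ 49 (mod 60).


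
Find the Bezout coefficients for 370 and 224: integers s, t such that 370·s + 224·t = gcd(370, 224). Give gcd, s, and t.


Euclidean algorithm on (370, 224) — divide until remainder is 0:
  370 = 1 · 224 + 146
  224 = 1 · 146 + 78
  146 = 1 · 78 + 68
  78 = 1 · 68 + 10
  68 = 6 · 10 + 8
  10 = 1 · 8 + 2
  8 = 4 · 2 + 0
gcd(370, 224) = 2.
Track Bezout coefficients alongside the remainders: start with r₀ = 370 = a·1 + b·0 (s = 1, t = 0) and r₁ = 224 = a·0 + b·1 (s = 0, t = 1); each new remainder r_{k+1} = r_{k-1} − q_k·r_k inherits s_{k+1} = s_{k-1} − q_k·s_k, t_{k+1} = t_{k-1} − q_k·t_k, so r_k = a·s_k + b·t_k at every step:
  q = 1: r = 146, s = 1 − 1·0 = 1, t = 0 − 1·1 = -1  (check: 370·1 + 224·(-1) = 146)
  q = 1: r = 78, s = 0 − 1·1 = -1, t = 1 − 1·(-1) = 2  (check: 370·(-1) + 224·2 = 78)
  q = 1: r = 68, s = 1 − 1·(-1) = 2, t = -1 − 1·2 = -3  (check: 370·2 + 224·(-3) = 68)
  q = 1: r = 10, s = -1 − 1·2 = -3, t = 2 − 1·(-3) = 5  (check: 370·(-3) + 224·5 = 10)
  q = 6: r = 8, s = 2 − 6·(-3) = 20, t = -3 − 6·5 = -33  (check: 370·20 + 224·(-33) = 8)
  q = 1: r = 2, s = -3 − 1·20 = -23, t = 5 − 1·(-33) = 38  (check: 370·(-23) + 224·38 = 2)
The row with r = 2 (the gcd) gives the Bezout coefficients s = -23, t = 38.
Result: 370 · (-23) + 224 · (38) = 2.

gcd(370, 224) = 2; s = -23, t = 38 (check: 370·(-23) + 224·38 = 2).


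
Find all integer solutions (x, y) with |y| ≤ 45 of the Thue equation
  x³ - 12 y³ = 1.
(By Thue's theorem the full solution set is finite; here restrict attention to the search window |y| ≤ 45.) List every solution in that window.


The equation is x³ - 12y³ = 1. For fixed y, x³ = 12·y³ + 1, so a solution requires the RHS to be a perfect cube.
Strategy: iterate y from -45 to 45, compute RHS = 12·y³ + 1, and check whether it is a (positive or negative) perfect cube.
Check small values of y:
  y = 0: RHS = 1 = (1)³ ⇒ x = 1 works.
  y = 1: RHS = 13 is not a perfect cube.
  y = -1: RHS = -11 is not a perfect cube.
  y = 2: RHS = 97 is not a perfect cube.
  y = -2: RHS = -95 is not a perfect cube.
  y = 3: RHS = 325 is not a perfect cube.
  y = -3: RHS = -323 is not a perfect cube.
Continuing the search up to |y| = 45 finds no further solutions beyond those listed.
Collected solutions: (1, 0).

Solutions (with |y| ≤ 45): (1, 0).


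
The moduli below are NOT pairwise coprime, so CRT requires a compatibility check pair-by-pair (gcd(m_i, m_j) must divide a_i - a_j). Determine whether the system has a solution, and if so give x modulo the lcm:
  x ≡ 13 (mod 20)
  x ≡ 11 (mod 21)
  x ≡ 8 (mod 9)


Moduli 20, 21, 9 are not pairwise coprime, so CRT works modulo lcm(m_i) when all pairwise compatibility conditions hold.
Pairwise compatibility: gcd(m_i, m_j) must divide a_i - a_j for every pair.
Merge one congruence at a time:
  Start: x ≡ 13 (mod 20).
  Combine with x ≡ 11 (mod 21): gcd(20, 21) = 1; 11 - 13 = -2, which IS divisible by 1, so compatible.
    Write x = 13 + 20·t and substitute into x ≡ 11 (mod 21): 20·t ≡ 11 − 13 = -2 (mod 21).
    Reduce coefficients mod 21: 20·t ≡ 19 (mod 21).
    The inverse of 20 mod 21 is 20 (since 20·20 = 400 = 19·21 + 1), so t ≡ 20·19 = 380 ≡ 2 (mod 21).
    Then x = 13 + 20·2 = 53, valid modulo lcm(20, 21) = 420: x ≡ 53 (mod 420).
  Combine with x ≡ 8 (mod 9): gcd(420, 9) = 3; 8 - 53 = -45, which IS divisible by 3, so compatible.
    Write x = 53 + 420·t and substitute into x ≡ 8 (mod 9): 420·t ≡ 8 − 53 = -45 (mod 9).
    Divide the congruence (and modulus) by g = 3: 140·t ≡ -15 (mod 3).
    Reduce coefficients mod 3: 2·t ≡ 0 (mod 3).
    The inverse of 2 mod 3 is 2 (since 2·2 = 4 = 1·3 + 1), so t ≡ 2·0 = 0 ≡ 0 (mod 3).
    Then x = 53 + 420·0 = 53, valid modulo lcm(420, 9) = 1260: x ≡ 53 (mod 1260).
Verify: 53 mod 20 = 13, 53 mod 21 = 11, 53 mod 9 = 8.

x ≡ 53 (mod 1260).


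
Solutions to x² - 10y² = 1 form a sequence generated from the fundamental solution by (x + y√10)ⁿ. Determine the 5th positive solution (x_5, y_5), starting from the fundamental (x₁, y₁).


Step 1: Find the fundamental solution (x₁, y₁) of x² - 10y² = 1.
  Expand √10 as a continued fraction. a₀ = ⌊√10⌋ = 3; iterate m_{k+1} = d_k·a_k − m_k, d_{k+1} = (10 − m_{k+1}²)/d_k, a_{k+1} = ⌊(a₀ + m_{k+1})/d_{k+1}⌋ (starting m₀ = 0, d₀ = 1), with convergents p_k = a_k·p_{k-1} + p_{k-2}, q_k = a_k·q_{k-1} + q_{k-2} (p₋₁ = 1, q₋₁ = 0):
  k = 0: a₀ = 3; p₀/q₀ = 3/1; p₀² − 10·q₀² = 9 − 10 = -1.
  k = 1: m = 3, d = 1, a = ⌊(3 + 3)/1⌋ = 6; p/q = (6·3 + 1)/(6·1 + 0) = 19/6; p² − 10·q² = 361 − 360 = 1.
  The first convergent with p² − 10·q² = 1 gives the fundamental solution (x₁, y₁) = (19, 6).
Step 2: Apply the recurrence (x_{n+1}, y_{n+1}) = (x₁x_n + 10y₁y_n, x₁y_n + y₁x_n) repeatedly.
  From (x_1, y_1) = (19, 6): x_2 = 19·19 + 10·6·6 = 721; y_2 = 19·6 + 6·19 = 228.
  From (x_2, y_2) = (721, 228): x_3 = 19·721 + 10·6·228 = 27379; y_3 = 19·228 + 6·721 = 8658.
  From (x_3, y_3) = (27379, 8658): x_4 = 19·27379 + 10·6·8658 = 1039681; y_4 = 19·8658 + 6·27379 = 328776.
  From (x_4, y_4) = (1039681, 328776): x_5 = 19·1039681 + 10·6·328776 = 39480499; y_5 = 19·328776 + 6·1039681 = 12484830.
Step 3: Verify x_5² - 10·y_5² = 1558709801289001 - 1558709801289000 = 1 (should be 1). ✓

(x_1, y_1) = (19, 6); (x_5, y_5) = (39480499, 12484830).


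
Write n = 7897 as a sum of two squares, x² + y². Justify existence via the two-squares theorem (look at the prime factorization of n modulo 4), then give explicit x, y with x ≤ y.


Step 1: Factor n = 7897 = 53 · 149.
Step 2: Check the mod-4 condition on each prime factor: 53 ≡ 1 (mod 4), exponent 1; 149 ≡ 1 (mod 4), exponent 1.
All primes ≡ 3 (mod 4) appear to even exponent (or don't appear), so by the two-squares theorem n IS expressible as a sum of two squares.
Step 3: Build a representation. Here n = 53 · 149 is a product of primes ≡ 1 (mod 4). Each prime p ≡ 1 (mod 4) is itself a sum of two squares; find a² by testing p − a² for a perfect square:
  53: 53 − 1² = 52, 53 − 2² = 49 = 7² ⇒ 53 = 2² + 7².
  149: 149 − 1² = 148, 149 − 2² = 145, 149 − 3² = 140, 149 − 4² = 133, 149 − 5² = 124, 149 − 6² = 113, 149 − 7² = 100 = 10² ⇒ 149 = 7² + 10².
  Combine using the Brahmagupta–Fibonacci identity (a² + b²)(c² + d²) = (ac − bd)² + (ad + bc)² = (ac + bd)² + (ad − bc)²:
  53 · 149 = 7897: from (2² + 7²)(7² + 10²), take (2·7 − 7·10, 2·10 + 7·7) = (14 − 70, 20 + 49) = (-56, 69); dropping signs (only squares matter) gives (56, 69); check 56² + 69² = 3136 + 4761 = 7897 ✓.
Step 4: Order so x ≤ y and verify: 56² + 69² = 3136 + 4761 = 7897 = n. ✓

n = 7897 = 56² + 69² (one valid representation with x ≤ y).
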